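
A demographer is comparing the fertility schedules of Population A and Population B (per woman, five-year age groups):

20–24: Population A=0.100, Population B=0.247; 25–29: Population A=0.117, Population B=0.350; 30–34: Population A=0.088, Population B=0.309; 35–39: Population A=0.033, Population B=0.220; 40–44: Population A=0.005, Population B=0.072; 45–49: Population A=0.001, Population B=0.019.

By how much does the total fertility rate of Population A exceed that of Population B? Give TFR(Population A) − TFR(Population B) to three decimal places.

-4.365

Population A:
  Sum of ASFRs = 0.100 + 0.117 + 0.088 + 0.033 + 0.005 + 0.001 = 0.344
  TFR = 5 × 0.344 = 1.72
Population B:
  Sum of ASFRs = 0.247 + 0.350 + 0.309 + 0.220 + 0.072 + 0.019 = 1.217
  TFR = 5 × 1.217 = 6.085
Difference = 1.72 − 6.085 = -4.365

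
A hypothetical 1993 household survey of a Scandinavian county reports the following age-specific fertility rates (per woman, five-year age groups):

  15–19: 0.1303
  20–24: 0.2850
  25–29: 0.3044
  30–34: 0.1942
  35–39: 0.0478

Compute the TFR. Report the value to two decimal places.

4.81

Sum of ASFRs = 0.1303 + 0.2850 + 0.3044 + 0.1942 + 0.0478 = 0.9617
TFR = 5 × 0.9617 = 4.8085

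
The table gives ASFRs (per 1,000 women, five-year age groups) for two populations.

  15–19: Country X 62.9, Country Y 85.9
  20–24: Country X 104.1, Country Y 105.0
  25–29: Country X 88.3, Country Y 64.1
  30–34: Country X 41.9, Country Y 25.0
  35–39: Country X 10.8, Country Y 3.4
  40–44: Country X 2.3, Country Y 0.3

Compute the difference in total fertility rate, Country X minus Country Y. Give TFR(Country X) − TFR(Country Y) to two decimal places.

0.13

Country X:
  Sum of ASFRs = 62.9 + 104.1 + 88.3 + 41.9 + 10.8 + 2.3 = 310.3
  TFR = 5 × 310.3 / 1000 = 1.5515
Country Y:
  Sum of ASFRs = 85.9 + 105.0 + 64.1 + 25.0 + 3.4 + 0.3 = 283.7
  TFR = 5 × 283.7 / 1000 = 1.4185
Difference = 1.5515 − 1.4185 = 0.133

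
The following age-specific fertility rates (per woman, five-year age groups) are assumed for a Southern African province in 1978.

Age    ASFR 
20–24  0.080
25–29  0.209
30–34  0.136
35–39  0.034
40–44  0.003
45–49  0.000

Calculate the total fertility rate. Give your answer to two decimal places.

Sum of ASFRs = 0.080 + 0.209 + 0.136 + 0.034 + 0.003 + 0.000 = 0.462
TFR = 5 × 0.462 = 2.31

2.31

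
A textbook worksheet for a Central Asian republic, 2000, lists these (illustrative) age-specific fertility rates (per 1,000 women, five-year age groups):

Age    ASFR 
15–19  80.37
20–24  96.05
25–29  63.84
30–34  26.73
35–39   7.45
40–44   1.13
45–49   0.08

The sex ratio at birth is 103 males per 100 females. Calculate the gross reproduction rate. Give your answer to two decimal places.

Proportion female at birth = 100 / (100 + 103) = 0.49261.
Sum of ASFRs = 80.37 + 96.05 + 63.84 + 26.73 + 7.45 + 1.13 + 0.08 = 275.65
TFR = 5 × 275.65 / 1000 = 1.37825
GRR = 0.49261 × 1.37825 = 0.67894

0.68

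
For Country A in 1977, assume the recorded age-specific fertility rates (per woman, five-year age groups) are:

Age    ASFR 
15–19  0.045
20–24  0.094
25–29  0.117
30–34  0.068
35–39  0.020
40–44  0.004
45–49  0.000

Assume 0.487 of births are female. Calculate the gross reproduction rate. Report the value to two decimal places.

0.85

Proportion female at birth = 0.487.
Sum of ASFRs = 0.045 + 0.094 + 0.117 + 0.068 + 0.020 + 0.004 + 0.000 = 0.348
TFR = 5 × 0.348 = 1.74
GRR = 0.487 × 1.74 = 0.84738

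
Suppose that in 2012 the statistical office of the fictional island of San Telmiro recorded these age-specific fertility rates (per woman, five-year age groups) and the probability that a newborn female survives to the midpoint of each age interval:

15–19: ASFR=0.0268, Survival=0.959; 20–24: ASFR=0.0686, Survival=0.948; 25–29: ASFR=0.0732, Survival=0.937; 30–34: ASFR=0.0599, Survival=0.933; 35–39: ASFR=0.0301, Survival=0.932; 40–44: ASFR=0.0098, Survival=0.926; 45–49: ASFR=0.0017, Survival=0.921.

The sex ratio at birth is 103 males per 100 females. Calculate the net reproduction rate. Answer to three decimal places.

Proportion female at birth = 100 / (100 + 103) = 0.49261.
Weighting each age-specific rate by interval width and survival:
  15–19: 5 × 0.0268 × 0.959 = 0.12851
  20–24: 5 × 0.0686 × 0.948 = 0.32516
  25–29: 5 × 0.0732 × 0.937 = 0.34294
  30–34: 5 × 0.0599 × 0.933 = 0.27943
  35–39: 5 × 0.0301 × 0.932 = 0.14027
  40–44: 5 × 0.0098 × 0.926 = 0.04537
  45–49: 5 × 0.0017 × 0.921 = 0.00783
Sum = 1.26951
NRR = 0.49261 × 1.26951 = 0.62537

0.625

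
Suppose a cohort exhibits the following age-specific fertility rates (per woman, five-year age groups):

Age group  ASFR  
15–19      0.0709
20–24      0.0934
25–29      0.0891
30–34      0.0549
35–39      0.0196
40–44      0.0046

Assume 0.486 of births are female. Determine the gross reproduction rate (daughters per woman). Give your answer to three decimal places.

Proportion female at birth = 0.486.
Sum of ASFRs = 0.0709 + 0.0934 + 0.0891 + 0.0549 + 0.0196 + 0.0046 = 0.3325
TFR = 5 × 0.3325 = 1.6625
GRR = 0.486 × 1.6625 = 0.80798

0.808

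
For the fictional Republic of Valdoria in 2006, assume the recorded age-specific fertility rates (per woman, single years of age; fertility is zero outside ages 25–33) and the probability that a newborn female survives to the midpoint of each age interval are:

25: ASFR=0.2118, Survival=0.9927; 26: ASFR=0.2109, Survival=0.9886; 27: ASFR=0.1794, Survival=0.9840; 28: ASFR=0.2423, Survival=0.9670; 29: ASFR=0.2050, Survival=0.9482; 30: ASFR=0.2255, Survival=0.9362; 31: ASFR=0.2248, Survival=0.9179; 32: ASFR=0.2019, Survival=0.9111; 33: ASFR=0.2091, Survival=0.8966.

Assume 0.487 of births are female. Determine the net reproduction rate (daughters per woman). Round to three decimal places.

0.883

Proportion female at birth = 0.487.
Per-age-group product (1 × ASFR × survival probability):
  25: 1 × 0.2118 × 0.9927 = 0.21025
  26: 1 × 0.2109 × 0.9886 = 0.20850
  27: 1 × 0.1794 × 0.9840 = 0.17653
  28: 1 × 0.2423 × 0.9670 = 0.23430
  29: 1 × 0.2050 × 0.9482 = 0.19438
  30: 1 × 0.2255 × 0.9362 = 0.21111
  31: 1 × 0.2248 × 0.9179 = 0.20634
  32: 1 × 0.2019 × 0.9111 = 0.18395
  33: 1 × 0.2091 × 0.8966 = 0.18748
Sum = 1.81284
NRR = 0.487 × 1.81284 = 0.88285
An NRR under 1 implies long-run decline under these rates.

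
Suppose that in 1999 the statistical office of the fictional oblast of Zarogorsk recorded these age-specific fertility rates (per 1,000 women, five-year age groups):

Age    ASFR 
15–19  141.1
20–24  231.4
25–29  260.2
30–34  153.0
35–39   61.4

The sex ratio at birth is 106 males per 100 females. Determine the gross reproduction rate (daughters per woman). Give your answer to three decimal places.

2.056

Proportion female at birth = 100 / (100 + 106) = 0.48544.
Sum of ASFRs = 141.1 + 231.4 + 260.2 + 153.0 + 61.4 = 847.1
TFR = 5 × 847.1 / 1000 = 4.2355
GRR = 0.48544 × 4.2355 = 2.05608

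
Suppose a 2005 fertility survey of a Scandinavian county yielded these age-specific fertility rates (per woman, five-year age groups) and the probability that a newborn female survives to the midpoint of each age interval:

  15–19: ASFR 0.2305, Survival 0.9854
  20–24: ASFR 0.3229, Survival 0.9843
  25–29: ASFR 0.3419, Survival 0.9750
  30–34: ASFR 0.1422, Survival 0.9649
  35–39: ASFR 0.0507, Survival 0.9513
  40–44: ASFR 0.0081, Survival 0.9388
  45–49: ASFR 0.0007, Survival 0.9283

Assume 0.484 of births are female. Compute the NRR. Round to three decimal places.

2.594

Proportion female at birth = 0.484.
Survival-weighted fertility by age (5·fₓ·Sₓ):
  15–19: 5 × 0.2305 × 0.9854 = 1.13567
  20–24: 5 × 0.3229 × 0.9843 = 1.58915
  25–29: 5 × 0.3419 × 0.9750 = 1.66676
  30–34: 5 × 0.1422 × 0.9649 = 0.68604
  35–39: 5 × 0.0507 × 0.9513 = 0.24115
  40–44: 5 × 0.0081 × 0.9388 = 0.03802
  45–49: 5 × 0.0007 × 0.9283 = 0.00325
Sum = 5.36004
NRR = 0.484 × 5.36004 = 2.59426
With NRR above 1 the population is above replacement fertility.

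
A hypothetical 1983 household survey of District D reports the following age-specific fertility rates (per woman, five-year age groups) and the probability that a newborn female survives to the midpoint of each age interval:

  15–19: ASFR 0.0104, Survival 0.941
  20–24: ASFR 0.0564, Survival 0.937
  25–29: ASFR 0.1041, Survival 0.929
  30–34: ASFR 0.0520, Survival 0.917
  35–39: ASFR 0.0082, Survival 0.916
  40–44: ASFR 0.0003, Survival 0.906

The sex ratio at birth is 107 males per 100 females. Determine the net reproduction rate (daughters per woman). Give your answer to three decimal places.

Proportion female at birth = 100 / (100 + 107) = 0.48309.
Weighting each age-specific rate by interval width and survival:
  15–19: 5 × 0.0104 × 0.941 = 0.04893
  20–24: 5 × 0.0564 × 0.937 = 0.26423
  25–29: 5 × 0.1041 × 0.929 = 0.48354
  30–34: 5 × 0.0520 × 0.917 = 0.23842
  35–39: 5 × 0.0082 × 0.916 = 0.03756
  40–44: 5 × 0.0003 × 0.906 = 0.00136
Sum = 1.07404
NRR = 0.48309 × 1.07404 = 0.51886
An NRR under 1 implies long-run decline under these rates.

0.519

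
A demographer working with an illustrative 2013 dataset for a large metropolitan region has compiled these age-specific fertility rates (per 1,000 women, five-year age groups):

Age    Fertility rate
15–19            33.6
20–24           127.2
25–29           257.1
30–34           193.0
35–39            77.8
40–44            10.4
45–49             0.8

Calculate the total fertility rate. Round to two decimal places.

3.50

Sum of ASFRs = 33.6 + 127.2 + 257.1 + 193.0 + 77.8 + 10.4 + 0.8 = 699.9
TFR = 5 × 699.9 / 1000 = 3.4995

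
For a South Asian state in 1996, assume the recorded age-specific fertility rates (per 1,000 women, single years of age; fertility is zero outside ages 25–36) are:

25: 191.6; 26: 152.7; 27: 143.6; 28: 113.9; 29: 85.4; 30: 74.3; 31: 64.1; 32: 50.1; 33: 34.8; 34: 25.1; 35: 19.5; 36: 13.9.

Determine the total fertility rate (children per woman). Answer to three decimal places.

0.969

Sum of ASFRs = 191.6 + 152.7 + 143.6 + 113.9 + 85.4 + 74.3 + 64.1 + 50.1 + 34.8 + 25.1 + 19.5 + 13.9 = 969.0
TFR = 969.0 / 1000 = 0.969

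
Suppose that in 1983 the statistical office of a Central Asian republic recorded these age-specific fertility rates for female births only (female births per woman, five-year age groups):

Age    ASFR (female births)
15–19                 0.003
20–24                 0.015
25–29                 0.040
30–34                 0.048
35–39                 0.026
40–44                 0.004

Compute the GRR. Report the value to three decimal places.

0.680

Sum of female ASFRs = 0.003 + 0.015 + 0.040 + 0.048 + 0.026 + 0.004 = 0.136
GRR = 5 × 0.136 = 0.68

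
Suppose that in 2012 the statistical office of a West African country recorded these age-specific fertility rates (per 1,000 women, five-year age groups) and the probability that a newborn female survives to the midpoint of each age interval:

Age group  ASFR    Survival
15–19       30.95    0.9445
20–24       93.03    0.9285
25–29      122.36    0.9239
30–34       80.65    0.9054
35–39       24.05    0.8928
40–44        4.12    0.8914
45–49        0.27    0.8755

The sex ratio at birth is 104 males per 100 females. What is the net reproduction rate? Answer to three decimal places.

Proportion female at birth = 100 / (100 + 104) = 0.49020.
Weighting each age-specific rate by interval width and survival:
  15–19: 5 × 30.95/1000 × 0.9445 = 0.14616
  20–24: 5 × 93.03/1000 × 0.9285 = 0.43189
  25–29: 5 × 122.36/1000 × 0.9239 = 0.56524
  30–34: 5 × 80.65/1000 × 0.9054 = 0.36510
  35–39: 5 × 24.05/1000 × 0.8928 = 0.10736
  40–44: 5 × 4.12/1000 × 0.8914 = 0.01836
  45–49: 5 × 0.27/1000 × 0.8755 = 0.00118
Sum = 1.63529
NRR = 0.49020 × 1.63529 = 0.80162
NRR < 1, so the cohort does not fully replace itself.

0.802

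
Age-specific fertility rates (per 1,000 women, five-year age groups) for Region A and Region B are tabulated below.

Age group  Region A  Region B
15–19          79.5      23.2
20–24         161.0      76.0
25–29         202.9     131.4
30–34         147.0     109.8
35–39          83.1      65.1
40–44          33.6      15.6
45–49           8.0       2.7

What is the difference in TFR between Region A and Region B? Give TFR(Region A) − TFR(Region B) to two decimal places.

Region A:
  Sum of ASFRs = 79.5 + 161.0 + 202.9 + 147.0 + 83.1 + 33.6 + 8.0 = 715.1
  TFR = 5 × 715.1 / 1000 = 3.5755
Region B:
  Sum of ASFRs = 23.2 + 76.0 + 131.4 + 109.8 + 65.1 + 15.6 + 2.7 = 423.8
  TFR = 5 × 423.8 / 1000 = 2.119
Difference = 3.5755 − 2.119 = 1.4565

1.46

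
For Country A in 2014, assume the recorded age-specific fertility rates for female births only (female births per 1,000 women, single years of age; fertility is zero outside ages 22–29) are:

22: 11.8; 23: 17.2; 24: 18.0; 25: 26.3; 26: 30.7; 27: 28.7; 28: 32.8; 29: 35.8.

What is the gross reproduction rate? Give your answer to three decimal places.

0.201

Sum of female ASFRs = 11.8 + 17.2 + 18.0 + 26.3 + 30.7 + 28.7 + 32.8 + 35.8 = 201.3
GRR = 201.3 / 1000 = 0.2013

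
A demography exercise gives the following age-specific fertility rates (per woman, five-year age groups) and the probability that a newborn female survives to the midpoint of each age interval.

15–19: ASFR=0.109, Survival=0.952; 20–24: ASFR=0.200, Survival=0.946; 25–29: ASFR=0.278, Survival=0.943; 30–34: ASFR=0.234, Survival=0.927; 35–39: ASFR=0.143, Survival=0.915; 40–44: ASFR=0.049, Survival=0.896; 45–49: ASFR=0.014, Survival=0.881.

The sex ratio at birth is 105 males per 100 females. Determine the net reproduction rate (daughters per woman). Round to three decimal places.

2.339

Proportion female at birth = 100 / (100 + 105) = 0.48780.
Survival-weighted fertility by age (5·fₓ·Sₓ):
  15–19: 5 × 0.109 × 0.952 = 0.51884
  20–24: 5 × 0.200 × 0.946 = 0.94600
  25–29: 5 × 0.278 × 0.943 = 1.31077
  30–34: 5 × 0.234 × 0.927 = 1.08459
  35–39: 5 × 0.143 × 0.915 = 0.65423
  40–44: 5 × 0.049 × 0.896 = 0.21952
  45–49: 5 × 0.014 × 0.881 = 0.06167
Sum = 4.79562
NRR = 0.48780 × 4.79562 = 2.33930
NRR > 1, so each generation more than replaces itself.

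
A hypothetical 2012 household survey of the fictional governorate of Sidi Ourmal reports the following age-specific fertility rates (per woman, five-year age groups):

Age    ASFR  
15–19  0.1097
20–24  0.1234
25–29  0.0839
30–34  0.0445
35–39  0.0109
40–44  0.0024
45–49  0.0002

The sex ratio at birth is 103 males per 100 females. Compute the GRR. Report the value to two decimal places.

Proportion female at birth = 100 / (100 + 103) = 0.49261.
Sum of ASFRs = 0.1097 + 0.1234 + 0.0839 + 0.0445 + 0.0109 + 0.0024 + 0.0002 = 0.3750
TFR = 5 × 0.3750 = 1.875
GRR = 0.49261 × 1.875 = 0.92364

0.92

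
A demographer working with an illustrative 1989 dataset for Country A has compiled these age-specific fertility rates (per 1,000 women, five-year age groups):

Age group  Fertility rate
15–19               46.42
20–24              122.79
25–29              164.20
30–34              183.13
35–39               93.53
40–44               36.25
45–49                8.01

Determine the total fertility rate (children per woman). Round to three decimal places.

3.272

Sum of ASFRs = 46.42 + 122.79 + 164.20 + 183.13 + 93.53 + 36.25 + 8.01 = 654.33
TFR = 5 × 654.33 / 1000 = 3.27165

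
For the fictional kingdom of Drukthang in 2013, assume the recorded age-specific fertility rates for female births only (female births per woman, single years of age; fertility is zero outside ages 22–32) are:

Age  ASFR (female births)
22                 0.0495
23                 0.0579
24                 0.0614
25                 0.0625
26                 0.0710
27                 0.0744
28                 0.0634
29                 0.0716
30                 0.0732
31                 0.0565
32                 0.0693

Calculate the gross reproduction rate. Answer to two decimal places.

Sum of female ASFRs = 0.0495 + 0.0579 + 0.0614 + 0.0625 + 0.0710 + 0.0744 + 0.0634 + 0.0716 + 0.0732 + 0.0565 + 0.0693 = 0.7107
GRR = 0.7107

0.71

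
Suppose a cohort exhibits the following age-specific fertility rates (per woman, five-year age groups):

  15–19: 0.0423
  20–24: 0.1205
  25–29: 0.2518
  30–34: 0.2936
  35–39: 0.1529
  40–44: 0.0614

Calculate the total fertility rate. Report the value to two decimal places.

4.61

Sum of ASFRs = 0.0423 + 0.1205 + 0.2518 + 0.2936 + 0.1529 + 0.0614 = 0.9225
TFR = 5 × 0.9225 = 4.6125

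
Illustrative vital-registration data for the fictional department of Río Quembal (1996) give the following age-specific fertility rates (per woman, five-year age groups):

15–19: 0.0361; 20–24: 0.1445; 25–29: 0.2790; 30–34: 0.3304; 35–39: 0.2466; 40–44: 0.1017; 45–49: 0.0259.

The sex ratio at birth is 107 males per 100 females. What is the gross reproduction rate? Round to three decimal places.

Proportion female at birth = 100 / (100 + 107) = 0.48309.
Sum of ASFRs = 0.0361 + 0.1445 + 0.2790 + 0.3304 + 0.2466 + 0.1017 + 0.0259 = 1.1642
TFR = 5 × 1.1642 = 5.821
GRR = 0.48309 × 5.821 = 2.81207

2.812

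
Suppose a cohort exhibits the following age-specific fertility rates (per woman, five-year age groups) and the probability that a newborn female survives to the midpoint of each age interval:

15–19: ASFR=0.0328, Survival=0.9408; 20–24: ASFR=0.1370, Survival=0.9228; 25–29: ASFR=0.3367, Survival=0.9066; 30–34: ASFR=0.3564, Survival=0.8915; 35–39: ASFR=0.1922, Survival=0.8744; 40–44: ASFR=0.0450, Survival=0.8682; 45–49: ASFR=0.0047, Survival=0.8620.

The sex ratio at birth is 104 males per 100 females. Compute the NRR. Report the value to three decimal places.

Proportion female at birth = 100 / (100 + 104) = 0.49020.
Survival-weighted fertility by age (5·fₓ·Sₓ):
  15–19: 5 × 0.0328 × 0.9408 = 0.15429
  20–24: 5 × 0.1370 × 0.9228 = 0.63212
  25–29: 5 × 0.3367 × 0.9066 = 1.52626
  30–34: 5 × 0.3564 × 0.8915 = 1.58865
  35–39: 5 × 0.1922 × 0.8744 = 0.84030
  40–44: 5 × 0.0450 × 0.8682 = 0.19535
  45–49: 5 × 0.0047 × 0.8620 = 0.02026
Sum = 4.95723
NRR = 0.49020 × 4.95723 = 2.43003
NRR > 1, so each generation more than replaces itself.

2.430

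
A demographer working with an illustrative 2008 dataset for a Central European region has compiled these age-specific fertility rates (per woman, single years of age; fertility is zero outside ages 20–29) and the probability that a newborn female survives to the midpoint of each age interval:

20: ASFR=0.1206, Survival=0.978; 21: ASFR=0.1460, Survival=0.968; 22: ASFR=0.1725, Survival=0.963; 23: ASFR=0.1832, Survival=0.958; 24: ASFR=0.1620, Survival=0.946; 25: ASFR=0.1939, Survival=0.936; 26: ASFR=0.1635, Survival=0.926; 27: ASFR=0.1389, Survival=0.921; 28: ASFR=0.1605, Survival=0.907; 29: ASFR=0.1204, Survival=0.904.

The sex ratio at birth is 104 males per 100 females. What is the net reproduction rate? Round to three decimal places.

Proportion female at birth = 100 / (100 + 104) = 0.49020.
Per-age-group product (1 × ASFR × survival probability):
  20: 1 × 0.1206 × 0.978 = 0.11795
  21: 1 × 0.1460 × 0.968 = 0.14133
  22: 1 × 0.1725 × 0.963 = 0.16612
  23: 1 × 0.1832 × 0.958 = 0.17551
  24: 1 × 0.1620 × 0.946 = 0.15325
  25: 1 × 0.1939 × 0.936 = 0.18149
  26: 1 × 0.1635 × 0.926 = 0.15140
  27: 1 × 0.1389 × 0.921 = 0.12793
  28: 1 × 0.1605 × 0.907 = 0.14557
  29: 1 × 0.1204 × 0.904 = 0.10884
Sum = 1.46939
NRR = 0.49020 × 1.46939 = 0.72029

0.720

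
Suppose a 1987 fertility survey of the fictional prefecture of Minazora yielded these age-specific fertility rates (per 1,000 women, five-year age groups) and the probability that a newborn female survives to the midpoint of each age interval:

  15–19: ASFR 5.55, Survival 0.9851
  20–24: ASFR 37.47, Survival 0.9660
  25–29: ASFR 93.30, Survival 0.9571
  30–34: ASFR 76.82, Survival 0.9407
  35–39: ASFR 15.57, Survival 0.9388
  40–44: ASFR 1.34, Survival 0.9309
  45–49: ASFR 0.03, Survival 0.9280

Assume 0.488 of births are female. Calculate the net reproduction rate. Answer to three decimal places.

0.535

Proportion female at birth = 0.488.
Per-age-group product (5 × ASFR × survival probability):
  15–19: 5 × 5.55/1000 × 0.9851 = 0.02734
  20–24: 5 × 37.47/1000 × 0.9660 = 0.18098
  25–29: 5 × 93.30/1000 × 0.9571 = 0.44649
  30–34: 5 × 76.82/1000 × 0.9407 = 0.36132
  35–39: 5 × 15.57/1000 × 0.9388 = 0.07309
  40–44: 5 × 1.34/1000 × 0.9309 = 0.00624
  45–49: 5 × 0.03/1000 × 0.9280 = 0.00014
Sum = 1.09560
NRR = 0.488 × 1.09560 = 0.53465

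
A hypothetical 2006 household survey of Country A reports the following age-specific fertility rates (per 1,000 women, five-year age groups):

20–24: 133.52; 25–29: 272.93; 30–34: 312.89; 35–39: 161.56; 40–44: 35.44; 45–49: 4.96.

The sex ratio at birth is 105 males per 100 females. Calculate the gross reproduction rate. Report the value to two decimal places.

Proportion female at birth = 100 / (100 + 105) = 0.48780.
Sum of ASFRs = 133.52 + 272.93 + 312.89 + 161.56 + 35.44 + 4.96 = 921.30
TFR = 5 × 921.30 / 1000 = 4.6065
GRR = 0.48780 × 4.6065 = 2.24705

2.25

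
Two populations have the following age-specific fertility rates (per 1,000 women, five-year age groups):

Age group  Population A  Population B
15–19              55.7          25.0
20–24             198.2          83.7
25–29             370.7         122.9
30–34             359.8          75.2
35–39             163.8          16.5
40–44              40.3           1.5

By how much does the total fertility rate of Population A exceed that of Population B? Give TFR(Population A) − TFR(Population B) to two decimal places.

Population A:
  Sum of ASFRs = 55.7 + 198.2 + 370.7 + 359.8 + 163.8 + 40.3 = 1188.5
  TFR = 5 × 1188.5 / 1000 = 5.9425
Population B:
  Sum of ASFRs = 25.0 + 83.7 + 122.9 + 75.2 + 16.5 + 1.5 = 324.8
  TFR = 5 × 324.8 / 1000 = 1.624
Difference = 5.9425 − 1.624 = 4.3185

4.32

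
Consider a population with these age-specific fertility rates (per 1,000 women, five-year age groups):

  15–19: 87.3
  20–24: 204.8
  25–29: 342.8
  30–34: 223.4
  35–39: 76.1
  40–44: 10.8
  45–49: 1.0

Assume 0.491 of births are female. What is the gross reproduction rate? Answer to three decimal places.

2.323

Proportion female at birth = 0.491.
Sum of ASFRs = 87.3 + 204.8 + 342.8 + 223.4 + 76.1 + 10.8 + 1.0 = 946.2
TFR = 5 × 946.2 / 1000 = 4.731
GRR = 0.491 × 4.731 = 2.32292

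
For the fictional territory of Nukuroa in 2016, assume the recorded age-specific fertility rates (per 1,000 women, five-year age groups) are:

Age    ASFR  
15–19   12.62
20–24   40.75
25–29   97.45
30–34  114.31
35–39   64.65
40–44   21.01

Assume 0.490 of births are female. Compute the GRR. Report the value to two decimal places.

Proportion female at birth = 0.490.
Sum of ASFRs = 12.62 + 40.75 + 97.45 + 114.31 + 64.65 + 21.01 = 350.79
TFR = 5 × 350.79 / 1000 = 1.75395
GRR = 0.490 × 1.75395 = 0.85944

0.86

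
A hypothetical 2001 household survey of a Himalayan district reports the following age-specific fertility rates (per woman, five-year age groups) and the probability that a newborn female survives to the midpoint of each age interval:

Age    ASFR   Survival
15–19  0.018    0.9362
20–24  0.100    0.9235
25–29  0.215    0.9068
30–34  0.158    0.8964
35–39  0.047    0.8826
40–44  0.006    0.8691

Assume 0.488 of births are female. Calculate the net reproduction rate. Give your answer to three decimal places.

1.202

Proportion female at birth = 0.488.
Survival-weighted fertility by age (5·fₓ·Sₓ):
  15–19: 5 × 0.018 × 0.9362 = 0.08426
  20–24: 5 × 0.100 × 0.9235 = 0.46175
  25–29: 5 × 0.215 × 0.9068 = 0.97481
  30–34: 5 × 0.158 × 0.8964 = 0.70816
  35–39: 5 × 0.047 × 0.8826 = 0.20741
  40–44: 5 × 0.006 × 0.8691 = 0.02607
Sum = 2.46246
NRR = 0.488 × 2.46246 = 1.20168
With NRR above 1 the population is above replacement fertility.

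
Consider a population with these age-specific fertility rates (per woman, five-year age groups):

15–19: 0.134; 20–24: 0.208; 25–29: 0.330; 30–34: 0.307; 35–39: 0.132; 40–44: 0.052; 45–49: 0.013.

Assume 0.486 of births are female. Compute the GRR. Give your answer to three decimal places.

2.858

Proportion female at birth = 0.486.
Sum of ASFRs = 0.134 + 0.208 + 0.330 + 0.307 + 0.132 + 0.052 + 0.013 = 1.176
TFR = 5 × 1.176 = 5.88
GRR = 0.486 × 5.88 = 2.85768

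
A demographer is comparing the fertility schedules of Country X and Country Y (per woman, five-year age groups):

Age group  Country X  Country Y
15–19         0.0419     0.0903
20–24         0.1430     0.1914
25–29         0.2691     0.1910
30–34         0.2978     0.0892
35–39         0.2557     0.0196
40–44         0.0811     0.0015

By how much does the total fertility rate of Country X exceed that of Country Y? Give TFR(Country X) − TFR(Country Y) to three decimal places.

Country X:
  Sum of ASFRs = 0.0419 + 0.1430 + 0.2691 + 0.2978 + 0.2557 + 0.0811 = 1.0886
  TFR = 5 × 1.0886 = 5.443
Country Y:
  Sum of ASFRs = 0.0903 + 0.1914 + 0.1910 + 0.0892 + 0.0196 + 0.0015 = 0.5830
  TFR = 5 × 0.5830 = 2.915
Difference = 5.443 − 2.915 = 2.528

2.528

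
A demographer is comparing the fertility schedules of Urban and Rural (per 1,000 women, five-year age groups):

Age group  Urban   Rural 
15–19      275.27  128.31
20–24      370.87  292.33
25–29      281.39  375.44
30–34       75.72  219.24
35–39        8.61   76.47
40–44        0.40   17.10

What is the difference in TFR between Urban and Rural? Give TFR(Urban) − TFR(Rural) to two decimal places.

Urban:
  Sum of ASFRs = 275.27 + 370.87 + 281.39 + 75.72 + 8.61 + 0.40 = 1012.26
  TFR = 5 × 1012.26 / 1000 = 5.0613
Rural:
  Sum of ASFRs = 128.31 + 292.33 + 375.44 + 219.24 + 76.47 + 17.10 = 1108.89
  TFR = 5 × 1108.89 / 1000 = 5.54445
Difference = 5.0613 − 5.54445 = -0.48315

-0.48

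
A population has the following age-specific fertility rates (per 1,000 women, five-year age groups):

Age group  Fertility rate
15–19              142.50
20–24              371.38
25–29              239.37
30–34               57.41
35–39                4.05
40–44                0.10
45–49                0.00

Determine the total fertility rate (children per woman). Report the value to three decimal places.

4.074

Sum of ASFRs = 142.50 + 371.38 + 239.37 + 57.41 + 4.05 + 0.10 + 0.00 = 814.81
TFR = 5 × 814.81 / 1000 = 4.07405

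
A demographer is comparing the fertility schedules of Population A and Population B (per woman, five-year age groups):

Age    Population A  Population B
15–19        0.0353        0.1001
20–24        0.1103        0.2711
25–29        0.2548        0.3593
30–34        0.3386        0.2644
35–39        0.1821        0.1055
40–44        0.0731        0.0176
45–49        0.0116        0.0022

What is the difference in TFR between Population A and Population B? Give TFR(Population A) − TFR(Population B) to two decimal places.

-0.57

Population A:
  Sum of ASFRs = 0.0353 + 0.1103 + 0.2548 + 0.3386 + 0.1821 + 0.0731 + 0.0116 = 1.0058
  TFR = 5 × 1.0058 = 5.029
Population B:
  Sum of ASFRs = 0.1001 + 0.2711 + 0.3593 + 0.2644 + 0.1055 + 0.0176 + 0.0022 = 1.1202
  TFR = 5 × 1.1202 = 5.601
Difference = 5.029 − 5.601 = -0.572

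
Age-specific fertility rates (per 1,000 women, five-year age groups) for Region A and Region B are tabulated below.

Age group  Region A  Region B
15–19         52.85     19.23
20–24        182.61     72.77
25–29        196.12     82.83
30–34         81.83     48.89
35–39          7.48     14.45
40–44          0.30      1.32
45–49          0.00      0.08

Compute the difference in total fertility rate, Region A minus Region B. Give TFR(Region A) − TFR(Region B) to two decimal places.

Region A:
  Sum of ASFRs = 52.85 + 182.61 + 196.12 + 81.83 + 7.48 + 0.30 + 0.00 = 521.19
  TFR = 5 × 521.19 / 1000 = 2.60595
Region B:
  Sum of ASFRs = 19.23 + 72.77 + 82.83 + 48.89 + 14.45 + 1.32 + 0.08 = 239.57
  TFR = 5 × 239.57 / 1000 = 1.19785
Difference = 2.60595 − 1.19785 = 1.4081

1.41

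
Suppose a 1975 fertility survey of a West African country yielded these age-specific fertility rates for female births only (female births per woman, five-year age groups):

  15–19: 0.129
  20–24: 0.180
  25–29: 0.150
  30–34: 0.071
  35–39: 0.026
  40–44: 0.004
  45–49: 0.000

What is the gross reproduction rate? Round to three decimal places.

Sum of female ASFRs = 0.129 + 0.180 + 0.150 + 0.071 + 0.026 + 0.004 + 0.000 = 0.560
GRR = 5 × 0.560 = 2.8

2.800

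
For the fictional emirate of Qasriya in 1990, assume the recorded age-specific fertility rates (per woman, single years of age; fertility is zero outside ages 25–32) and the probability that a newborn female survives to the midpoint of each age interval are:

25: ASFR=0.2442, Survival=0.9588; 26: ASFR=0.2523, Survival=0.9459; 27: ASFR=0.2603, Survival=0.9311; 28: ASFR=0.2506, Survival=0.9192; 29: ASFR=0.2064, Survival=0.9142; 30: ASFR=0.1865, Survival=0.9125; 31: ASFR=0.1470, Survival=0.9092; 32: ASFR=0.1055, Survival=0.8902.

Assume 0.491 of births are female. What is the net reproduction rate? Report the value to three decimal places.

0.752

Proportion female at birth = 0.491.
Weighting each age-specific rate by interval width and survival:
  25: 1 × 0.2442 × 0.9588 = 0.23414
  26: 1 × 0.2523 × 0.9459 = 0.23865
  27: 1 × 0.2603 × 0.9311 = 0.24237
  28: 1 × 0.2506 × 0.9192 = 0.23035
  29: 1 × 0.2064 × 0.9142 = 0.18869
  30: 1 × 0.1865 × 0.9125 = 0.17018
  31: 1 × 0.1470 × 0.9092 = 0.13365
  32: 1 × 0.1055 × 0.8902 = 0.09392
Sum = 1.53195
NRR = 0.491 × 1.53195 = 0.75219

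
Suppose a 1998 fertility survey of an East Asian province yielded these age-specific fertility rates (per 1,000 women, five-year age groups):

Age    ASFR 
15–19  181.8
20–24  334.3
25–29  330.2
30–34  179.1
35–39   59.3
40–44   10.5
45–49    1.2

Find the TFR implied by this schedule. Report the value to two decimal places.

Sum of ASFRs = 181.8 + 334.3 + 330.2 + 179.1 + 59.3 + 10.5 + 1.2 = 1096.4
TFR = 5 × 1096.4 / 1000 = 5.482

5.48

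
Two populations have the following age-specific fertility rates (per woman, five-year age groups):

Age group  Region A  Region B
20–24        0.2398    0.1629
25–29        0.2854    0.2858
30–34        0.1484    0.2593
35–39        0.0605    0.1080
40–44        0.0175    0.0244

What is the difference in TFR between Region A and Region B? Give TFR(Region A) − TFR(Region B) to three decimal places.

-0.444

Region A:
  Sum of ASFRs = 0.2398 + 0.2854 + 0.1484 + 0.0605 + 0.0175 = 0.7516
  TFR = 5 × 0.7516 = 3.758
Region B:
  Sum of ASFRs = 0.1629 + 0.2858 + 0.2593 + 0.1080 + 0.0244 = 0.8404
  TFR = 5 × 0.8404 = 4.202
Difference = 3.758 − 4.202 = -0.444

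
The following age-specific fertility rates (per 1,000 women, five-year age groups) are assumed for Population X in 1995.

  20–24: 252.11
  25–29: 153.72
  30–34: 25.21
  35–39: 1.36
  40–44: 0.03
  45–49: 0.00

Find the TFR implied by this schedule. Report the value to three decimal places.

2.162

Sum of ASFRs = 252.11 + 153.72 + 25.21 + 1.36 + 0.03 + 0.00 = 432.43
TFR = 5 × 432.43 / 1000 = 2.16215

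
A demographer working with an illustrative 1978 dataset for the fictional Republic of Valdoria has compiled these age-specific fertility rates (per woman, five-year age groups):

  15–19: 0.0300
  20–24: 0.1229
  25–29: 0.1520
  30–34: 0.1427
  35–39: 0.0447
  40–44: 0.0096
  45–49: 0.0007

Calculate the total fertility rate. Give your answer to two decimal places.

Sum of ASFRs = 0.0300 + 0.1229 + 0.1520 + 0.1427 + 0.0447 + 0.0096 + 0.0007 = 0.5026
TFR = 5 × 0.5026 = 2.513

2.51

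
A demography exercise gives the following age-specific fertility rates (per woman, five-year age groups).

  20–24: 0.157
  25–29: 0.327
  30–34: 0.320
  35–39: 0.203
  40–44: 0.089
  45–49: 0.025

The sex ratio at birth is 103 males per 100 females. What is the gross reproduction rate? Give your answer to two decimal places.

Proportion female at birth = 100 / (100 + 103) = 0.49261.
Sum of ASFRs = 0.157 + 0.327 + 0.320 + 0.203 + 0.089 + 0.025 = 1.121
TFR = 5 × 1.121 = 5.605
GRR = 0.49261 × 5.605 = 2.76108

2.76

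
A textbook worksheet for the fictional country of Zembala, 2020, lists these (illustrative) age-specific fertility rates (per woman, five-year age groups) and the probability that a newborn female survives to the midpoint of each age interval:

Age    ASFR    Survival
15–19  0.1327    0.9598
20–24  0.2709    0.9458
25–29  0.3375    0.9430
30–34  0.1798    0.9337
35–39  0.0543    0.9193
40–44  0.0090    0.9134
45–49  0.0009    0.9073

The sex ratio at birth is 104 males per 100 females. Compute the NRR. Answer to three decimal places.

2.276

Proportion female at birth = 100 / (100 + 104) = 0.49020.
Per-age-group product (5 × ASFR × survival probability):
  15–19: 5 × 0.1327 × 0.9598 = 0.63683
  20–24: 5 × 0.2709 × 0.9458 = 1.28109
  25–29: 5 × 0.3375 × 0.9430 = 1.59131
  30–34: 5 × 0.1798 × 0.9337 = 0.83940
  35–39: 5 × 0.0543 × 0.9193 = 0.24959
  40–44: 5 × 0.0090 × 0.9134 = 0.04110
  45–49: 5 × 0.0009 × 0.9073 = 0.00408
Sum = 4.64340
NRR = 0.49020 × 4.64340 = 2.27619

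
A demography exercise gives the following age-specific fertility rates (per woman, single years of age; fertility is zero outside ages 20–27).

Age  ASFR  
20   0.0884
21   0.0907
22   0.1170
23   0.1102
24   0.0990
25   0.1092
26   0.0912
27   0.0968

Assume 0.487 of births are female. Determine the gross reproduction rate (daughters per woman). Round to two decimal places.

Proportion female at birth = 0.487.
Sum of ASFRs = 0.0884 + 0.0907 + 0.1170 + 0.1102 + 0.0990 + 0.1092 + 0.0912 + 0.0968 = 0.8025
TFR = 0.8025
GRR = 0.487 × 0.8025 = 0.39082

0.39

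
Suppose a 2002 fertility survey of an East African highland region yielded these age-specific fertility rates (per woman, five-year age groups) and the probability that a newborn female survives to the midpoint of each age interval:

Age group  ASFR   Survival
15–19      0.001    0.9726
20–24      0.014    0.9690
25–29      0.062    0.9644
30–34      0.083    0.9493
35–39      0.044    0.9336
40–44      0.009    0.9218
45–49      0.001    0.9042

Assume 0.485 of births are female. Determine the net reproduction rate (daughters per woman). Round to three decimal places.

Proportion female at birth = 0.485.
Survival-weighted fertility by age (5·fₓ·Sₓ):
  15–19: 5 × 0.001 × 0.9726 = 0.00486
  20–24: 5 × 0.014 × 0.9690 = 0.06783
  25–29: 5 × 0.062 × 0.9644 = 0.29896
  30–34: 5 × 0.083 × 0.9493 = 0.39396
  35–39: 5 × 0.044 × 0.9336 = 0.20539
  40–44: 5 × 0.009 × 0.9218 = 0.04148
  45–49: 5 × 0.001 × 0.9042 = 0.00452
Sum = 1.01700
NRR = 0.485 × 1.01700 = 0.49325

0.493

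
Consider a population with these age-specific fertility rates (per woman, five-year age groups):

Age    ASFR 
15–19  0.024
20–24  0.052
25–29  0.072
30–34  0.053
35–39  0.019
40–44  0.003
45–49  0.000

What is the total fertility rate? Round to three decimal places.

1.115

Sum of ASFRs = 0.024 + 0.052 + 0.072 + 0.053 + 0.019 + 0.003 + 0.000 = 0.223
TFR = 5 × 0.223 = 1.115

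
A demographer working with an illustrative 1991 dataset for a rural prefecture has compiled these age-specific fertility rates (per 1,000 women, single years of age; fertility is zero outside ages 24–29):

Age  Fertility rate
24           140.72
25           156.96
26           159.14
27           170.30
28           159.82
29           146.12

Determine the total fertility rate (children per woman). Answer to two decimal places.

Sum of ASFRs = 140.72 + 156.96 + 159.14 + 170.30 + 159.82 + 146.12 = 933.06
TFR = 933.06 / 1000 = 0.93306

0.93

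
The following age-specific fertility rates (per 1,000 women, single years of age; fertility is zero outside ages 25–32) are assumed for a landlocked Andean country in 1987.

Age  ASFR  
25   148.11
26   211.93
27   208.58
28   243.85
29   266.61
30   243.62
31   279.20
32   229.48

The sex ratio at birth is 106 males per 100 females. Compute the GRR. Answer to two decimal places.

0.89

Proportion female at birth = 100 / (100 + 106) = 0.48544.
Sum of ASFRs = 148.11 + 211.93 + 208.58 + 243.85 + 266.61 + 243.62 + 279.20 + 229.48 = 1831.38
TFR = 1831.38 / 1000 = 1.83138
GRR = 0.48544 × 1.83138 = 0.88903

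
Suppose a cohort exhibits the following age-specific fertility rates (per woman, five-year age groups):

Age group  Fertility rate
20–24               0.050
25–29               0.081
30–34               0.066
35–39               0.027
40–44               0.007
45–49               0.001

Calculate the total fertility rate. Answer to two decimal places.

Sum of ASFRs = 0.050 + 0.081 + 0.066 + 0.027 + 0.007 + 0.001 = 0.232
TFR = 5 × 0.232 = 1.16

1.16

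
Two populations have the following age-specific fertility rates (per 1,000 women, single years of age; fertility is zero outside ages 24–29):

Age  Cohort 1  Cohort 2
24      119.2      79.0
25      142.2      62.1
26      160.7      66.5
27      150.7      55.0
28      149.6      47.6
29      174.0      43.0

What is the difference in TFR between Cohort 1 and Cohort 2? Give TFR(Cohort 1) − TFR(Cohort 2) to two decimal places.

0.54

Cohort 1:
  Sum of ASFRs = 119.2 + 142.2 + 160.7 + 150.7 + 149.6 + 174.0 = 896.4
  TFR = 896.4 / 1000 = 0.8964
Cohort 2:
  Sum of ASFRs = 79.0 + 62.1 + 66.5 + 55.0 + 47.6 + 43.0 = 353.2
  TFR = 353.2 / 1000 = 0.3532
Difference = 0.8964 − 0.3532 = 0.5432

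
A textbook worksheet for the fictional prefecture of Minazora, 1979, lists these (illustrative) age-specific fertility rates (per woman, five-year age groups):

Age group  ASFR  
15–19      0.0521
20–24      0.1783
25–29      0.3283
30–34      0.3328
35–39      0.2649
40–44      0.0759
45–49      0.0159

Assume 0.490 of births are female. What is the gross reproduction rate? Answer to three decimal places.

Proportion female at birth = 0.490.
Sum of ASFRs = 0.0521 + 0.1783 + 0.3283 + 0.3328 + 0.2649 + 0.0759 + 0.0159 = 1.2482
TFR = 5 × 1.2482 = 6.241
GRR = 0.490 × 6.241 = 3.05809

3.058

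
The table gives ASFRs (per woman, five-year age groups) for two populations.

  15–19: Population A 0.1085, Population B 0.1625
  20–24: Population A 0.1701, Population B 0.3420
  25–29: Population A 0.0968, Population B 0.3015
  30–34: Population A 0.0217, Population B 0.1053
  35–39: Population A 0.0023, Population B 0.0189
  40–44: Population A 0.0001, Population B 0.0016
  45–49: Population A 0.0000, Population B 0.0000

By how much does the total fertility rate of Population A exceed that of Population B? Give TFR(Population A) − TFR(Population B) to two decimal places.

-2.66

Population A:
  Sum of ASFRs = 0.1085 + 0.1701 + 0.0968 + 0.0217 + 0.0023 + 0.0001 + 0.0000 = 0.3995
  TFR = 5 × 0.3995 = 1.9975
Population B:
  Sum of ASFRs = 0.1625 + 0.3420 + 0.3015 + 0.1053 + 0.0189 + 0.0016 + 0.0000 = 0.9318
  TFR = 5 × 0.9318 = 4.659
Difference = 1.9975 − 4.659 = -2.6615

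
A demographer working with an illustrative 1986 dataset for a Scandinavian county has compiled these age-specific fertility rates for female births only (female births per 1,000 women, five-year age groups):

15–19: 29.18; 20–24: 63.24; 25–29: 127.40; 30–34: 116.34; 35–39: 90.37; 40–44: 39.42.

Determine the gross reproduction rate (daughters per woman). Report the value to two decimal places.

2.33

Sum of female ASFRs = 29.18 + 63.24 + 127.40 + 116.34 + 90.37 + 39.42 = 465.95
GRR = 5 × 465.95 / 1000 = 2.32975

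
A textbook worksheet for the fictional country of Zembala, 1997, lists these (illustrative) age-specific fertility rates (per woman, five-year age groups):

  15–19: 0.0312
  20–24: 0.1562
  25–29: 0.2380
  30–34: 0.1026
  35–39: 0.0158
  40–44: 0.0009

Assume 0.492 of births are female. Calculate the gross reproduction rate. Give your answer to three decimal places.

1.340

Proportion female at birth = 0.492.
Sum of ASFRs = 0.0312 + 0.1562 + 0.2380 + 0.1026 + 0.0158 + 0.0009 = 0.5447
TFR = 5 × 0.5447 = 2.7235
GRR = 0.492 × 2.7235 = 1.33996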